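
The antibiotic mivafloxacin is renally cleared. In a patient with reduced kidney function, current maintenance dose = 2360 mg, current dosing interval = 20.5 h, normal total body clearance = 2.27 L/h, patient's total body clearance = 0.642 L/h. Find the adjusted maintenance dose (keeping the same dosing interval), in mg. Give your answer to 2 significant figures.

670 mg

To keep the same average steady-state level, dosing rate must scale with clearance.
CL ratio = 0.642 / 2.27 = 0.2828
New dose (same interval) = 2360 × 0.2828 = 667.4 mg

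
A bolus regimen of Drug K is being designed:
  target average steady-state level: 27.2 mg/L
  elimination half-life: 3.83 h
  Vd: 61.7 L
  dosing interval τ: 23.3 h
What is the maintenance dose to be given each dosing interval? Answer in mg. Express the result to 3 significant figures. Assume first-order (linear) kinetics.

7080 mg

k = ln2 / t½ = 0.693147 / 3.83 = 0.1810 h⁻¹
CL = k × Vd = 0.1810 × 61.7 = 11.17 L/h
At steady state, Dose/τ = Css × CL.
Dose = Css × CL × τ = 27.2 × 11.17 × 23.3 = 7079 mg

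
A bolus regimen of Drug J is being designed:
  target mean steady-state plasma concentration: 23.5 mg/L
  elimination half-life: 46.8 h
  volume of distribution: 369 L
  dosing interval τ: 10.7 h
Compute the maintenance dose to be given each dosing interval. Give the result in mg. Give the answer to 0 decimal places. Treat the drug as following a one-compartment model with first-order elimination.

k = ln2 / t½ = 0.693147 / 46.8 = 0.01481 h⁻¹
CL = k × Vd = 0.01481 × 369 = 5.465 L/h
At steady state, Dose/τ = Css × CL.
Dose = Css × CL × τ = 23.5 × 5.465 × 10.7 = 1374 mg

1374 mg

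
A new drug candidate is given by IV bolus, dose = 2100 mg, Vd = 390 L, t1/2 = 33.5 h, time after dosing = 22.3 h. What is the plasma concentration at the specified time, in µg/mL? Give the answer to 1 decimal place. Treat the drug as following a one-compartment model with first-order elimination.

3.4 µg/mL

C₀ = Dose / Vd = 2100 / 390 = 5.385 mg/L
k = ln2 / t½ = 0.693147 / 33.5 = 0.02069 h⁻¹
C = C₀ · e^(−k·t) = 5.385 × e^(−0.02069 × 22.3)
  = 5.385 × 0.6304 = 3.395 mg/L
(3.395 mg/L = 3.395 µg/mL)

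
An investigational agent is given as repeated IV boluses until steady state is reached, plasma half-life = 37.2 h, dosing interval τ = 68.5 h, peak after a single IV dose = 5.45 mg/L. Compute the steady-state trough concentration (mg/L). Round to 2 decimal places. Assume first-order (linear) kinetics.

2.11 mg/L

k = ln2 / t½ = 0.693147 / 37.2 = 0.01863 h⁻¹
e^(−kτ) = e^(−0.01863 × 68.5) = 0.2791
Accumulation ratio R = 1 / (1 − e^(−kτ)) = 1 / (1 − 0.2791) = 1.387
Steady-state trough = C₀ × R × e^(−kτ) = 5.45 × 1.387 × 0.2791 = 2.110 mg/L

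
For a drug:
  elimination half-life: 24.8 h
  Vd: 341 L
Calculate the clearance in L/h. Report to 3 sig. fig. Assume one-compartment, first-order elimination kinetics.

k = ln2 / t½ = 0.693147 / 24.8 = 0.02795 h⁻¹
CL = k × Vd = 0.02795 × 341 = 9.531 L/h

9.53 L/h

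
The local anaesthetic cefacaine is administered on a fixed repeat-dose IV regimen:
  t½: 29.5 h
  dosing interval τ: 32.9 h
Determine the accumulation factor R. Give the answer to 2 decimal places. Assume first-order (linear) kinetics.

k = ln2 / t½ = 0.693147 / 29.5 = 0.02350 h⁻¹
e^(−kτ) = e^(−0.02350 × 32.9) = 0.4616
Accumulation ratio R = 1 / (1 − e^(−kτ)) = 1 / (1 − 0.4616) = 1.857

1.86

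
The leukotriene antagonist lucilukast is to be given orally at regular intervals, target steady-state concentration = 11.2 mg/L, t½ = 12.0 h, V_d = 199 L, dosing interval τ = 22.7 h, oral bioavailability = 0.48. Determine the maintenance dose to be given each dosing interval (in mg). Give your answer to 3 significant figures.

6090 mg

k = ln2 / t½ = 0.693147 / 12.0 = 0.05776 h⁻¹
CL = k × Vd = 0.05776 × 199 = 11.49 L/h
At steady state, F × (Dose/τ) = Css × CL.
Dose = Css × CL × τ / F = 11.2 × 11.49 × 22.7 / 0.48 = 6086 mg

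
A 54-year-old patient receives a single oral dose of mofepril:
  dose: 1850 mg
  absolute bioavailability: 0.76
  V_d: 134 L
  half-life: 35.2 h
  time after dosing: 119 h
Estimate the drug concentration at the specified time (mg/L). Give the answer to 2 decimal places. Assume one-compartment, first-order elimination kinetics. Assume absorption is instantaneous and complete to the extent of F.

1.01 mg/L

Amount reaching circulation = F × Dose = 0.76 × 1850 = 1406 mg
C₀ = F·Dose / Vd = 1406 / 134 = 10.49 mg/L
k = ln2 / t½ = 0.693147 / 35.2 = 0.01969 h⁻¹
C = C₀ · e^(−k·t) = 10.49 × e^(−0.01969 × 119)
  = 10.49 × 0.09603 = 1.007 mg/L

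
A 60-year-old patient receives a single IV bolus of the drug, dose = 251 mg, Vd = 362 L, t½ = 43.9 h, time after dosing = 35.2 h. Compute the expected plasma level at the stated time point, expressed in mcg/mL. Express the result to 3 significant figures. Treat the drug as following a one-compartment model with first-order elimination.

C₀ = Dose / Vd = 251.0 / 362 = 0.6934 mg/L
k = ln2 / t½ = 0.693147 / 43.9 = 0.01579 h⁻¹
C = C₀ · e^(−k·t) = 0.6934 × e^(−0.01579 × 35.2)
  = 0.6934 × 0.5736 = 0.3977 mg/L
(0.3977 mg/L = 0.3977 mcg/mL)

0.398 mcg/mL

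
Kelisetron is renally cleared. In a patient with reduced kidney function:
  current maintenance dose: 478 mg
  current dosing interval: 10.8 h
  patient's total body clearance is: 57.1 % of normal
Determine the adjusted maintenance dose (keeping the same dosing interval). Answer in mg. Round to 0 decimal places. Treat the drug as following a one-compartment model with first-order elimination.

273 mg

To keep the same average steady-state level, dosing rate must scale with clearance.
CL ratio = 57.1 / 100 = 0.5710
New dose (same interval) = 478 × 0.5710 = 272.9 mg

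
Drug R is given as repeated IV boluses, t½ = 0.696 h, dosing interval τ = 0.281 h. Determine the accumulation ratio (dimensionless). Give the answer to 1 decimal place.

k = ln2 / t½ = 0.693147 / 0.696 = 0.9959 h⁻¹
e^(−kτ) = e^(−0.9959 × 0.281) = 0.7559
Accumulation ratio R = 1 / (1 − e^(−kτ)) = 1 / (1 − 0.7559) = 4.097

4.1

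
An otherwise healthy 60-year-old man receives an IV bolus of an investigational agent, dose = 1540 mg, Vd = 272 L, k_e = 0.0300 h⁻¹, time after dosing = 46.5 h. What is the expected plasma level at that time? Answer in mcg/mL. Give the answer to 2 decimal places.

C₀ = Dose / Vd = 1540 / 272 = 5.662 mg/L
C = C₀ · e^(−k·t) = 5.662 × e^(−0.03000 × 46.5)
  = 5.662 × 0.2478 = 1.403 mg/L
(1.403 mg/L = 1.403 mcg/mL)

1.40 mcg/mL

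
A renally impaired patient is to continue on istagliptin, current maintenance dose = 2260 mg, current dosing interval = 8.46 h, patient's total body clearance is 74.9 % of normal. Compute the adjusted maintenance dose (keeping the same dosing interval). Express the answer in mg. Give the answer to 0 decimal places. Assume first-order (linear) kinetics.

1693 mg

To keep the same average steady-state level, dosing rate must scale with clearance.
CL ratio = 74.9 / 100 = 0.7490
New dose (same interval) = 2260 × 0.7490 = 1693 mg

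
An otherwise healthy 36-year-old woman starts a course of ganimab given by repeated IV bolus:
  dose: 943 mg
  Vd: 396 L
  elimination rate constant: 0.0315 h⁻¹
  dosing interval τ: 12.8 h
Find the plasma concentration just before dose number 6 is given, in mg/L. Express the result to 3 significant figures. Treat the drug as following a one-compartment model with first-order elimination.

4.16 mg/L

C₀ per dose = Dose / Vd = 943 / 396 = 2.381 mg/L
Fraction remaining after one interval: r = e^(−kτ) = e^(−0.03150 × 12.8) = 0.6682
Before dose 6, 5 doses have been given (aged 1τ, 2τ, 3τ, 4τ, 5τ).
C_trough = C₀ × (r + r² + … + r^5) = C₀ × r(1−r^5)/(1−r)
        = 2.381 × 0.6682 × (1 − 0.1332) / (1 − 0.6682) = 4.156 mg/L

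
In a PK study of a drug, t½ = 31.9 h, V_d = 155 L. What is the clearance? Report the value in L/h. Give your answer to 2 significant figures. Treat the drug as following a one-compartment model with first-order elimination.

k = ln2 / t½ = 0.693147 / 31.9 = 0.02173 h⁻¹
CL = k × Vd = 0.02173 × 155 = 3.368 L/h

3.4 L/h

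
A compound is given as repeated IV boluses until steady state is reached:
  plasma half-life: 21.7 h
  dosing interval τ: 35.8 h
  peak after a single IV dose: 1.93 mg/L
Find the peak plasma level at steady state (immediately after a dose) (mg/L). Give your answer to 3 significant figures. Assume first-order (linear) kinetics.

k = ln2 / t½ = 0.693147 / 21.7 = 0.03194 h⁻¹
e^(−kτ) = e^(−0.03194 × 35.8) = 0.3187
Accumulation ratio R = 1 / (1 − e^(−kτ)) = 1 / (1 − 0.3187) = 1.468
Steady-state peak = C₀ × R = 1.93 × 1.468 = 2.833 mg/L

2.83 mg/L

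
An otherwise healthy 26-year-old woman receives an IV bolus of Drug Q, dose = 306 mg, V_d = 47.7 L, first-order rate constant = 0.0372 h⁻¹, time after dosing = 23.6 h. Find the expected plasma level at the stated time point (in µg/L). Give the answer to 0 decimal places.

C₀ = Dose / Vd = 306.0 / 47.7 = 6.415 mg/L
C = C₀ · e^(−k·t) = 6.415 × e^(−0.03720 × 23.6)
  = 6.415 × 0.4156 = 2.666 mg/L
Convert: 2.666 mg/L × 1000 = 2666 µg/L

2666 µg/L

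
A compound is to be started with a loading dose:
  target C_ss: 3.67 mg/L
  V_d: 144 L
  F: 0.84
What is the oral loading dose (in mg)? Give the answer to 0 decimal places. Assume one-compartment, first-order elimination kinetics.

629 mg

LD = Css × Vd / F = 3.67 × 144 / 0.84 = 629.1 mg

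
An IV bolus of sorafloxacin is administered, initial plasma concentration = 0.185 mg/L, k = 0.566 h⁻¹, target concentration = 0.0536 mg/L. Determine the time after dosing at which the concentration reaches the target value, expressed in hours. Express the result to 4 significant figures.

2.189 h

t = ln(C₀ / C) / k = ln(0.1850 / 0.0536) / 0.5660
  = ln(3.451) / 0.5660 = 1.239 / 0.5660 = 2.189 h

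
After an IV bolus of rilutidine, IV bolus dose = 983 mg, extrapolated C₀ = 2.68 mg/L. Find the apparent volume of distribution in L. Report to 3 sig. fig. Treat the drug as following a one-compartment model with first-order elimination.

Vd = Dose / C₀ = 983.0 / 2.68 = 366.8 L

367 L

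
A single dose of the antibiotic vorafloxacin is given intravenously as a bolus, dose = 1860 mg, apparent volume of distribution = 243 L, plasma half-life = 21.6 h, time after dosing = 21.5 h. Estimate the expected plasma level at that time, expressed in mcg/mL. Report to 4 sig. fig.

C₀ = Dose / Vd = 1860 / 243 = 7.654 mg/L
k = ln2 / t½ = 0.693147 / 21.6 = 0.03209 h⁻¹
C = C₀ · e^(−k·t) = 7.654 × e^(−0.03209 × 21.5)
  = 7.654 × 0.5016 = 3.839 mg/L
(3.839 mg/L = 3.839 mcg/mL)

3.839 mcg/mL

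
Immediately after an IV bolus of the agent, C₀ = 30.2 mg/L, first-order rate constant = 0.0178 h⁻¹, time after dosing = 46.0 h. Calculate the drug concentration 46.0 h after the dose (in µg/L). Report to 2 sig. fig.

C = C₀ · e^(−k·t) = 30.20 × e^(−0.01780 × 46.0)
  = 30.20 × 0.4410 = 13.32 mg/L
Convert: 13.32 mg/L × 1000 = 13320 µg/L

13000 µg/L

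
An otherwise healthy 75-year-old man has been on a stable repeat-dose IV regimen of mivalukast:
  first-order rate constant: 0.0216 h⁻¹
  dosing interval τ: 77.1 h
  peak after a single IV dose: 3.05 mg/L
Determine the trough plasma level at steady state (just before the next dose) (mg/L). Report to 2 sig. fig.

0.71 mg/L

e^(−kτ) = e^(−0.02160 × 77.1) = 0.1891
Accumulation ratio R = 1 / (1 − e^(−kτ)) = 1 / (1 − 0.1891) = 1.233
Steady-state trough = C₀ × R × e^(−kτ) = 3.05 × 1.233 × 0.1891 = 0.7111 mg/L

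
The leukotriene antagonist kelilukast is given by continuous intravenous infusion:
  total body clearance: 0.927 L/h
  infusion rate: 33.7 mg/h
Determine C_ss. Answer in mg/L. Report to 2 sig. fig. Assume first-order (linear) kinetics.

36 mg/L

At steady state Css = R₀ / CL = 33.7 / 0.9270 = 36.35 mg/L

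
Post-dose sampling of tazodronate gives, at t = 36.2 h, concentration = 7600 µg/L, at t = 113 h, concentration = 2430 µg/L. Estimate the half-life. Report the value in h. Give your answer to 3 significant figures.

k = ln(C₁/C₂) / (t₂ − t₁) = ln(7600/2430) / (113 − 36.2)
  = 1.140 / 76.80 = 0.01484 h⁻¹
t½ = ln2 / k = 0.693147 / 0.01484 = 46.71 h

46.7 h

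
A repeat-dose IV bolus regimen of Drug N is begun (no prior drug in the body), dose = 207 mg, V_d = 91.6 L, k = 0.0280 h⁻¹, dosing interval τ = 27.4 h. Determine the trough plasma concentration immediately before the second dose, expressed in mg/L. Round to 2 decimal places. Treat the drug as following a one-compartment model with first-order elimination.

C₀ per dose = Dose / Vd = 207 / 91.6 = 2.260 mg/L
Fraction remaining after one interval: r = e^(−kτ) = e^(−0.02800 × 27.4) = 0.4643
Before dose 2, 1 dose has been given (aged 1τ).
C_trough = C₀ × r = 2.260 × 0.4643 = 1.049 mg/L

1.05 mg/L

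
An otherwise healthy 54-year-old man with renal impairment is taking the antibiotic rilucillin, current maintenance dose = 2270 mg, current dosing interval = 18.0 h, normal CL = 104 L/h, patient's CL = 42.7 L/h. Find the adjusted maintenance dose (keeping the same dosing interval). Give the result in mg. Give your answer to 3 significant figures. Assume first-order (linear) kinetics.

932 mg

To keep the same average steady-state level, dosing rate must scale with clearance.
CL ratio = 42.7 / 104 = 0.4106
New dose (same interval) = 2270 × 0.4106 = 932.1 mg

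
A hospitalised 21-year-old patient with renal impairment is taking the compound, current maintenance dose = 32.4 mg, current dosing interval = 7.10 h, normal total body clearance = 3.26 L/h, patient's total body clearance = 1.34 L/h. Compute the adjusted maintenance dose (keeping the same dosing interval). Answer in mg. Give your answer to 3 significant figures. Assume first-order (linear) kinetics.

To keep the same average steady-state level, dosing rate must scale with clearance.
CL ratio = 1.34 / 3.26 = 0.4110
New dose (same interval) = 32.4 × 0.4110 = 13.32 mg

13.3 mg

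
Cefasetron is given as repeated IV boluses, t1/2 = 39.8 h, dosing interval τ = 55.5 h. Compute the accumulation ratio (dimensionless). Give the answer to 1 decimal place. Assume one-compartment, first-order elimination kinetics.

k = ln2 / t½ = 0.693147 / 39.8 = 0.01742 h⁻¹
e^(−kτ) = e^(−0.01742 × 55.5) = 0.3803
Accumulation ratio R = 1 / (1 − e^(−kτ)) = 1 / (1 − 0.3803) = 1.614

1.6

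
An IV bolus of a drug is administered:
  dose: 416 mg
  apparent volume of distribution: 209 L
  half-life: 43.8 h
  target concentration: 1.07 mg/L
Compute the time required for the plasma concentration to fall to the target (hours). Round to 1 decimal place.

39.2 h

C₀ = Dose / Vd = 416.0 / 209 = 1.990 mg/L
k = ln2 / t½ = 0.693147 / 43.8 = 0.01583 h⁻¹
t = ln(C₀ / C) / k = ln(1.990 / 1.07) / 0.01583
  = ln(1.860) / 0.01583 = 0.6206 / 0.01583 = 39.20 h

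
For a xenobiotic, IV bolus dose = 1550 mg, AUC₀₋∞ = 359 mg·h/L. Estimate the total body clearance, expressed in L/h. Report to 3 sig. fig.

CL = Dose / AUC = 1550 / 359 = 4.318 L/h

4.32 L/h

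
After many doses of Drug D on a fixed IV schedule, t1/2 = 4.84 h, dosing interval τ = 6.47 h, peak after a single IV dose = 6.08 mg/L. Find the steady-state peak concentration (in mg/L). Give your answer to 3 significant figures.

10.1 mg/L

k = ln2 / t½ = 0.693147 / 4.84 = 0.1432 h⁻¹
e^(−kτ) = e^(−0.1432 × 6.47) = 0.3959
Accumulation ratio R = 1 / (1 − e^(−kτ)) = 1 / (1 − 0.3959) = 1.655
Steady-state peak = C₀ × R = 6.08 × 1.655 = 10.06 mg/L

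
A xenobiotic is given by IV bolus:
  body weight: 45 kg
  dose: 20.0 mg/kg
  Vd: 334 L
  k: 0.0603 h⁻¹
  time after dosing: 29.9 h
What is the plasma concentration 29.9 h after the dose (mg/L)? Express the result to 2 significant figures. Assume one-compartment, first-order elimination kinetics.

Total dose = 20.0 × 45 = 900.0 mg
C₀ = Dose / Vd = 900.0 / 334 = 2.695 mg/L
C = C₀ · e^(−k·t) = 2.695 × e^(−0.06030 × 29.9)
  = 2.695 × 0.1648 = 0.4441 mg/L

0.44 mg/L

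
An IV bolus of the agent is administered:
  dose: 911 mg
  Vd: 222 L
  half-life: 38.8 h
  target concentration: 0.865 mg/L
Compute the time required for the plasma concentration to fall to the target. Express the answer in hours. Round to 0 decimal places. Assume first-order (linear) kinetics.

C₀ = Dose / Vd = 911.0 / 222 = 4.104 mg/L
k = ln2 / t½ = 0.693147 / 38.8 = 0.01786 h⁻¹
t = ln(C₀ / C) / k = ln(4.104 / 0.865) / 0.01786
  = ln(4.745) / 0.01786 = 1.557 / 0.01786 = 87.18 h

87 h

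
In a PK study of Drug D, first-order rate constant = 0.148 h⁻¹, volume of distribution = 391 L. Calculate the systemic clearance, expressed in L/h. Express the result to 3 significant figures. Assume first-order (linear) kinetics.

57.9 L/h

CL = k × Vd = 0.148 × 391 = 57.87 L/h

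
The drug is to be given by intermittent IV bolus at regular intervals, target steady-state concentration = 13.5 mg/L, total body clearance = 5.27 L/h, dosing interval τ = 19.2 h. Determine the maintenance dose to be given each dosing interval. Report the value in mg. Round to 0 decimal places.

1366 mg

At steady state, Dose/τ = Css × CL.
Dose = Css × CL × τ = 13.5 × 5.270 × 19.2 = 1366 mg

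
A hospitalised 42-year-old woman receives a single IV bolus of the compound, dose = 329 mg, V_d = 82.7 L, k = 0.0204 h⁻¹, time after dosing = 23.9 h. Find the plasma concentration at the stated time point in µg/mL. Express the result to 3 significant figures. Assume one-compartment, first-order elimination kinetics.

C₀ = Dose / Vd = 329.0 / 82.7 = 3.978 mg/L
C = C₀ · e^(−k·t) = 3.978 × e^(−0.02040 × 23.9)
  = 3.978 × 0.6141 = 2.443 mg/L
(2.443 mg/L = 2.443 µg/mL)

2.44 µg/mL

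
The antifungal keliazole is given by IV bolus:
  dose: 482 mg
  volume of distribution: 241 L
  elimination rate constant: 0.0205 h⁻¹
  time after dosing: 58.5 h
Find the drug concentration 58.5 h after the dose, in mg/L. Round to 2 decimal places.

0.60 mg/L

C₀ = Dose / Vd = 482.0 / 241 = 2.000 mg/L
C = C₀ · e^(−k·t) = 2.000 × e^(−0.02050 × 58.5)
  = 2.000 × 0.3014 = 0.6028 mg/L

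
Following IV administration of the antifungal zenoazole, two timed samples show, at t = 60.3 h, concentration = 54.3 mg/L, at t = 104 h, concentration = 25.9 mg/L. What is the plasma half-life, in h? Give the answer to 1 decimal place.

k = ln(C₁/C₂) / (t₂ − t₁) = ln(54.3/25.9) / (104 − 60.3)
  = 0.7403 / 43.70 = 0.01694 h⁻¹
t½ = ln2 / k = 0.693147 / 0.01694 = 40.92 h

40.9 h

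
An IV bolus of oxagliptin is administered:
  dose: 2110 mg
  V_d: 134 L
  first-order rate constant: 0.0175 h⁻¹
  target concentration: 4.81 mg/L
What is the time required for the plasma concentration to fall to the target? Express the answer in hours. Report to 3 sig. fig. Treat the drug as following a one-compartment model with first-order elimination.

67.8 h

C₀ = Dose / Vd = 2110 / 134 = 15.75 mg/L
t = ln(C₀ / C) / k = ln(15.75 / 4.81) / 0.01750
  = ln(3.274) / 0.01750 = 1.186 / 0.01750 = 67.77 h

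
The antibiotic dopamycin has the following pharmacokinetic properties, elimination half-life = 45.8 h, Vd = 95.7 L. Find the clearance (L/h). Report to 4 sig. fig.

k = ln2 / t½ = 0.693147 / 45.8 = 0.01513 h⁻¹
CL = k × Vd = 0.01513 × 95.7 = 1.448 L/h

1.448 L/h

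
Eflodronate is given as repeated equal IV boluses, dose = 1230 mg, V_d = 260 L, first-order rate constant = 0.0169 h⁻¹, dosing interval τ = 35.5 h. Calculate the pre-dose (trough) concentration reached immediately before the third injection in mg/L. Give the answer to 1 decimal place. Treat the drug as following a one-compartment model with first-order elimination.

C₀ per dose = Dose / Vd = 1230 / 260 = 4.731 mg/L
Fraction remaining after one interval: r = e^(−kτ) = e^(−0.01690 × 35.5) = 0.5488
Before dose 3, 2 doses have been given (aged 1τ, 2τ).
C_trough = C₀ × (r + r²) = 4.731 × (0.5488 + 0.3012) = 4.021 mg/L

4.0 mg/L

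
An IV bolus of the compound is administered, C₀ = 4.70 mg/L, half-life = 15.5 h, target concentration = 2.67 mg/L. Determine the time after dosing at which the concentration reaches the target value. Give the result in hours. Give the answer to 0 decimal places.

k = ln2 / t½ = 0.693147 / 15.5 = 0.04472 h⁻¹
t = ln(C₀ / C) / k = ln(4.700 / 2.67) / 0.04472
  = ln(1.760) / 0.04472 = 0.5653 / 0.04472 = 12.64 h

13 h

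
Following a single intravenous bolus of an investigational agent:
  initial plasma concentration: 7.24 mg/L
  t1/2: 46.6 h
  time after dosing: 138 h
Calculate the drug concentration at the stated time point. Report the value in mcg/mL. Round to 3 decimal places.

0.930 mcg/mL

k = ln2 / t½ = 0.693147 / 46.6 = 0.01487 h⁻¹
C = C₀ · e^(−k·t) = 7.240 × e^(−0.01487 × 138)
  = 7.240 × 0.1285 = 0.9303 mg/L
(0.9303 mg/L = 0.9303 mcg/mL)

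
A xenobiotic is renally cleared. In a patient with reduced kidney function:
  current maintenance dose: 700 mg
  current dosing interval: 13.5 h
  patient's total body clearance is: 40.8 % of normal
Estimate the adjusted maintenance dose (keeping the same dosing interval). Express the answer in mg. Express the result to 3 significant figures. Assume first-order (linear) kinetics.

To keep the same average steady-state level, dosing rate must scale with clearance.
CL ratio = 40.8 / 100 = 0.4080
New dose (same interval) = 700 × 0.4080 = 285.6 mg

286 mg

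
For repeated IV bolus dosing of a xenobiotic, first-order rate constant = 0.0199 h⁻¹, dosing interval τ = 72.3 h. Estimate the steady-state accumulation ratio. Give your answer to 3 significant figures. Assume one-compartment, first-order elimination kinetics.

1.31

e^(−kτ) = e^(−0.01990 × 72.3) = 0.2372
Accumulation ratio R = 1 / (1 − e^(−kτ)) = 1 / (1 − 0.2372) = 1.311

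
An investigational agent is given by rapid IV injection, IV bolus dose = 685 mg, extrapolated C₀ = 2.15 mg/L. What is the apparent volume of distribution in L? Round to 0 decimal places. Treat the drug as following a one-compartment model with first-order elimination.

Vd = Dose / C₀ = 685.0 / 2.15 = 318.6 L

319 L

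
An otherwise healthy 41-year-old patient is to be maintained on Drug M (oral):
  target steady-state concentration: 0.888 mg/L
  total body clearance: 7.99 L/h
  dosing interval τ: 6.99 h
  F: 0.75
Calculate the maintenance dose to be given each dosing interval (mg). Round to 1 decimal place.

At steady state, F × (Dose/τ) = Css × CL.
Dose = Css × CL × τ / F = 0.888 × 7.990 × 6.99 / 0.75 = 66.13 mg

66.1 mg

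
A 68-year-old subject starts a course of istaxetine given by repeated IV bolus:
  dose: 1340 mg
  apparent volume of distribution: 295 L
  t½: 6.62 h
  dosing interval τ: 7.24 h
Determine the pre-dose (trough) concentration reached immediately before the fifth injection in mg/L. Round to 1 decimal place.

3.8 mg/L

C₀ per dose = Dose / Vd = 1340 / 295 = 4.542 mg/L
k = ln2 / t½ = 0.693147 / 6.62 = 0.1047 h⁻¹
Fraction remaining after one interval: r = e^(−kτ) = e^(−0.1047 × 7.24) = 0.4686
Before dose 5, 4 doses have been given (aged 1τ, 2τ, 3τ, 4τ).
C_trough = C₀ × (r + r² + … + r^4) = C₀ × r(1−r^4)/(1−r)
        = 4.542 × 0.4686 × (1 − 0.04822) / (1 − 0.4686) = 3.812 mg/L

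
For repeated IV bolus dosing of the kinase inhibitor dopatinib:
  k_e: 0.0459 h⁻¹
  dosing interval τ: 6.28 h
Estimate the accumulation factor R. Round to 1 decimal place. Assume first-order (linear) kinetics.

4.0

e^(−kτ) = e^(−0.04590 × 6.28) = 0.7496
Accumulation ratio R = 1 / (1 − e^(−kτ)) = 1 / (1 − 0.7496) = 3.994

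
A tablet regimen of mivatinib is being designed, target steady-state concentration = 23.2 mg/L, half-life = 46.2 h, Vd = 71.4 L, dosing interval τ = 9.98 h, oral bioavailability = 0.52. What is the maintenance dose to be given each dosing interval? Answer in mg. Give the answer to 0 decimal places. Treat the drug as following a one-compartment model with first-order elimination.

477 mg

k = ln2 / t½ = 0.693147 / 46.2 = 0.01500 h⁻¹
CL = k × Vd = 0.01500 × 71.4 = 1.071 L/h
At steady state, F × (Dose/τ) = Css × CL.
Dose = Css × CL × τ / F = 23.2 × 1.071 × 9.98 / 0.52 = 476.9 mg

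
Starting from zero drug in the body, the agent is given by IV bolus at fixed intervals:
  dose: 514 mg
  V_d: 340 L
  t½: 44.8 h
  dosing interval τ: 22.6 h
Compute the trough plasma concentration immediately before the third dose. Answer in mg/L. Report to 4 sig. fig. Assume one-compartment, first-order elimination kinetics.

1.817 mg/L

C₀ per dose = Dose / Vd = 514 / 340 = 1.512 mg/L
k = ln2 / t½ = 0.693147 / 44.8 = 0.01547 h⁻¹
Fraction remaining after one interval: r = e^(−kτ) = e^(−0.01547 × 22.6) = 0.7050
Before dose 3, 2 doses have been given (aged 1τ, 2τ).
C_trough = C₀ × (r + r²) = 1.512 × (0.7050 + 0.4970) = 1.817 mg/L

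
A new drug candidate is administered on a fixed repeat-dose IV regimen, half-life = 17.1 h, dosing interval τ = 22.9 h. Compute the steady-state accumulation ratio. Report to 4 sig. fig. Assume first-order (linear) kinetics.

k = ln2 / t½ = 0.693147 / 17.1 = 0.04053 h⁻¹
e^(−kτ) = e^(−0.04053 × 22.9) = 0.3953
Accumulation ratio R = 1 / (1 − e^(−kτ)) = 1 / (1 − 0.3953) = 1.654

1.654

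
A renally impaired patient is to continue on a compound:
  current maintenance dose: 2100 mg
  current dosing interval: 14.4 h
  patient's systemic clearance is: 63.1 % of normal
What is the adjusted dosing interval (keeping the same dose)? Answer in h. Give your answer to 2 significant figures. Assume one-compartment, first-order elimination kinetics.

23 h

To keep the same average steady-state level, dosing rate must scale with clearance.
CL ratio = 63.1 / 100 = 0.6310
New interval (same dose) = 14.4 / 0.6310 = 22.82 h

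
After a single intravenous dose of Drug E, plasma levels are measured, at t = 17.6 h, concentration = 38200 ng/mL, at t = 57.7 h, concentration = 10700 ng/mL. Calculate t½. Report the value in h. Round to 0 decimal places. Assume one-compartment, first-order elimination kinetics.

k = ln(C₁/C₂) / (t₂ − t₁) = ln(38200/10700) / (57.7 − 17.6)
  = 1.273 / 40.10 = 0.03175 h⁻¹
t½ = ln2 / k = 0.693147 / 0.03175 = 21.83 h

22 h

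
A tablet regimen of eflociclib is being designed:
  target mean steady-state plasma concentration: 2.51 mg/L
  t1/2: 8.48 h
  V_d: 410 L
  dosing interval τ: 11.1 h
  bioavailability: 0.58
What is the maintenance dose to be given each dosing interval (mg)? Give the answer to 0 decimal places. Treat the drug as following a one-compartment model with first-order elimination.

1610 mg

k = ln2 / t½ = 0.693147 / 8.48 = 0.08174 h⁻¹
CL = k × Vd = 0.08174 × 410 = 33.51 L/h
At steady state, F × (Dose/τ) = Css × CL.
Dose = Css × CL × τ / F = 2.51 × 33.51 × 11.1 / 0.58 = 1610 mg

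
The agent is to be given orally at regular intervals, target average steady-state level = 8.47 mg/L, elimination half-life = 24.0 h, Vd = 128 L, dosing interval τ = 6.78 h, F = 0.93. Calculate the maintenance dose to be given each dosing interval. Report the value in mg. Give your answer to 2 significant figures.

k = ln2 / t½ = 0.693147 / 24.0 = 0.02888 h⁻¹
CL = k × Vd = 0.02888 × 128 = 3.697 L/h
At steady state, F × (Dose/τ) = Css × CL.
Dose = Css × CL × τ / F = 8.47 × 3.697 × 6.78 / 0.93 = 228.3 mg

230 mg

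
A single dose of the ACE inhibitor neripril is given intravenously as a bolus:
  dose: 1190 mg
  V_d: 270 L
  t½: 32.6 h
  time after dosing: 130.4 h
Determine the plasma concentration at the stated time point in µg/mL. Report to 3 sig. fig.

0.275 µg/mL

C₀ = Dose / Vd = 1190 / 270 = 4.407 mg/L
k = ln2 / t½ = 0.693147 / 32.6 = 0.02126 h⁻¹
t / t½ = 130.4 / 32.6 = 4 half-lives
C = C₀ × (1/2)^4 = 4.407 × 0.06250 = 0.2754 mg/L
(0.2754 mg/L = 0.2754 µg/mL)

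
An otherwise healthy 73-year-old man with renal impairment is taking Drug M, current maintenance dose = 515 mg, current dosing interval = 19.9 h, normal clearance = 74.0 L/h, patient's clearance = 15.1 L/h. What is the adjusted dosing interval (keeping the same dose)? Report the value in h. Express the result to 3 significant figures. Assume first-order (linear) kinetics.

97.5 h

To keep the same average steady-state level, dosing rate must scale with clearance.
CL ratio = 15.1 / 74.0 = 0.2041
New interval (same dose) = 19.9 / 0.2041 = 97.50 h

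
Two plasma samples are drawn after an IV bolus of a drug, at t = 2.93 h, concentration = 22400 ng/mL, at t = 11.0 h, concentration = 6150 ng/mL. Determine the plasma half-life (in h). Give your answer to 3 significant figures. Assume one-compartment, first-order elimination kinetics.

4.33 h

k = ln(C₁/C₂) / (t₂ − t₁) = ln(22400/6150) / (11.0 − 2.93)
  = 1.293 / 8.070 = 0.1602 h⁻¹
t½ = ln2 / k = 0.693147 / 0.1602 = 4.327 h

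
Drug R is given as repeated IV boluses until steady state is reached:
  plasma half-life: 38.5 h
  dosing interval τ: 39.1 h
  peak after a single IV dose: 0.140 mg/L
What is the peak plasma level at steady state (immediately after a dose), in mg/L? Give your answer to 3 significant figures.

k = ln2 / t½ = 0.693147 / 38.5 = 0.01800 h⁻¹
e^(−kτ) = e^(−0.01800 × 39.1) = 0.4947
Accumulation ratio R = 1 / (1 − e^(−kτ)) = 1 / (1 − 0.4947) = 1.979
Steady-state peak = C₀ × R = 0.140 × 1.979 = 0.2771 mg/L

0.277 mg/L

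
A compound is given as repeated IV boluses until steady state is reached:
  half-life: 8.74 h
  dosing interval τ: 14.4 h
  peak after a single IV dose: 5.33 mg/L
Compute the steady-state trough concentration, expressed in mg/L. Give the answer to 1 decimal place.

2.5 mg/L

k = ln2 / t½ = 0.693147 / 8.74 = 0.07931 h⁻¹
e^(−kτ) = e^(−0.07931 × 14.4) = 0.3192
Accumulation ratio R = 1 / (1 − e^(−kτ)) = 1 / (1 − 0.3192) = 1.469
Steady-state trough = C₀ × R × e^(−kτ) = 5.33 × 1.469 × 0.3192 = 2.499 mg/L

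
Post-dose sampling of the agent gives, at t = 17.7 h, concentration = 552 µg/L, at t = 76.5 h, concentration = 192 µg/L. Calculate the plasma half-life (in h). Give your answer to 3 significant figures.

k = ln(C₁/C₂) / (t₂ − t₁) = ln(552/192) / (76.5 − 17.7)
  = 1.056 / 58.80 = 0.01796 h⁻¹
t½ = ln2 / k = 0.693147 / 0.01796 = 38.59 h

38.6 h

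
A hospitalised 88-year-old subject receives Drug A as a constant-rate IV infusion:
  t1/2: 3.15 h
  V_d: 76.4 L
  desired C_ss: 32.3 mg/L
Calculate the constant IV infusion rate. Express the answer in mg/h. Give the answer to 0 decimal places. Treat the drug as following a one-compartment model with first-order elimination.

k = ln2 / t½ = 0.693147 / 3.15 = 0.2200 h⁻¹
CL = k × Vd = 0.2200 × 76.4 = 16.81 L/h
At steady state, infusion rate R₀ = Css × CL = 32.3 × 16.81 = 543.0 mg/h

543 mg/h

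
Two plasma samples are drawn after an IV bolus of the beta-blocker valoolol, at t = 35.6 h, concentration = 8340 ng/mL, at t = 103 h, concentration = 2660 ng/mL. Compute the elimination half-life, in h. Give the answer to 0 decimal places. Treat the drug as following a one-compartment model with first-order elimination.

k = ln(C₁/C₂) / (t₂ − t₁) = ln(8340/2660) / (103 − 35.6)
  = 1.143 / 67.40 = 0.01696 h⁻¹
t½ = ln2 / k = 0.693147 / 0.01696 = 40.87 h

41 h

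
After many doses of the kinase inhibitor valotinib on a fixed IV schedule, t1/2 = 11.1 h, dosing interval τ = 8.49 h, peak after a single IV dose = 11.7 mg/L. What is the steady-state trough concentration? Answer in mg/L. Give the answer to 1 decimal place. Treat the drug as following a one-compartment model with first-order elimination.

k = ln2 / t½ = 0.693147 / 11.1 = 0.06245 h⁻¹
e^(−kτ) = e^(−0.06245 × 8.49) = 0.5885
Accumulation ratio R = 1 / (1 − e^(−kτ)) = 1 / (1 − 0.5885) = 2.430
Steady-state trough = C₀ × R × e^(−kτ) = 11.7 × 2.430 × 0.5885 = 16.73 mg/L

16.7 mg/L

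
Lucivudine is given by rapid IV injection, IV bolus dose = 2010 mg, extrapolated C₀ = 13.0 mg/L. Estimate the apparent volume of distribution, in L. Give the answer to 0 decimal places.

Vd = Dose / C₀ = 2010 / 13.0 = 154.6 L

155 L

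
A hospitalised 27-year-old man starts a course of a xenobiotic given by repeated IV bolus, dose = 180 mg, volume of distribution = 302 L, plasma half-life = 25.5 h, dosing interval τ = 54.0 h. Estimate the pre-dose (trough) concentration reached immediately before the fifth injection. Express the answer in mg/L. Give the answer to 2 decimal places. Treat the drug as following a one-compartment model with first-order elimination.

0.18 mg/L

C₀ per dose = Dose / Vd = 180 / 302 = 0.5960 mg/L
k = ln2 / t½ = 0.693147 / 25.5 = 0.02718 h⁻¹
Fraction remaining after one interval: r = e^(−kτ) = e^(−0.02718 × 54.0) = 0.2305
Before dose 5, 4 doses have been given (aged 1τ, 2τ, 3τ, 4τ).
C_trough = C₀ × (r + r² + … + r^4) = C₀ × r(1−r^4)/(1−r)
        = 0.5960 × 0.2305 × (1 − 0.002823) / (1 − 0.2305) = 0.1780 mg/L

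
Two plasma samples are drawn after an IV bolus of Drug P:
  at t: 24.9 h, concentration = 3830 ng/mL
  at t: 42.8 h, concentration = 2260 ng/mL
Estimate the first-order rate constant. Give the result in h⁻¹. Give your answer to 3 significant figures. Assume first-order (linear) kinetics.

k = ln(C₁/C₂) / (t₂ − t₁) = ln(3830/2260) / (42.8 − 24.9)
  = 0.5275 / 17.90 = 0.02947 h⁻¹

0.0295 h⁻¹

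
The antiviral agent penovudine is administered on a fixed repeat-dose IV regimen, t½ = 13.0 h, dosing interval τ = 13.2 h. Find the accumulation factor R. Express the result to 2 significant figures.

2.0

k = ln2 / t½ = 0.693147 / 13.0 = 0.05332 h⁻¹
e^(−kτ) = e^(−0.05332 × 13.2) = 0.4947
Accumulation ratio R = 1 / (1 − e^(−kτ)) = 1 / (1 − 0.4947) = 1.979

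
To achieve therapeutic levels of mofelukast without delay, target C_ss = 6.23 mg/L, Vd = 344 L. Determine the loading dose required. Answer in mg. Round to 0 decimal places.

LD = Css × Vd = 6.23 × 344 = 2143 mg

2143 mg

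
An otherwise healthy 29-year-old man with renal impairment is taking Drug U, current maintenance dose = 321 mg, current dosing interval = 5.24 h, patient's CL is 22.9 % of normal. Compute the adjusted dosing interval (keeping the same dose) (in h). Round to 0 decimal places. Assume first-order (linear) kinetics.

23 h

To keep the same average steady-state level, dosing rate must scale with clearance.
CL ratio = 22.9 / 100 = 0.2290
New interval (same dose) = 5.24 / 0.2290 = 22.88 h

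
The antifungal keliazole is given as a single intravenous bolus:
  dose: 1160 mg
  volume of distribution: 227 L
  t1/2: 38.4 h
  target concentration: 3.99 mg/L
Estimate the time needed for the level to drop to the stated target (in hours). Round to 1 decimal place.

C₀ = Dose / Vd = 1160 / 227 = 5.110 mg/L
k = ln2 / t½ = 0.693147 / 38.4 = 0.01805 h⁻¹
t = ln(C₀ / C) / k = ln(5.110 / 3.99) / 0.01805
  = ln(1.281) / 0.01805 = 0.2476 / 0.01805 = 13.72 h

13.7 h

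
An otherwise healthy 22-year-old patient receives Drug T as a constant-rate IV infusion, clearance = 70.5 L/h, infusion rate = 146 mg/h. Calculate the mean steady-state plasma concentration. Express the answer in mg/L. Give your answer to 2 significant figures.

2.1 mg/L

At steady state Css = R₀ / CL = 146 / 70.50 = 2.071 mg/L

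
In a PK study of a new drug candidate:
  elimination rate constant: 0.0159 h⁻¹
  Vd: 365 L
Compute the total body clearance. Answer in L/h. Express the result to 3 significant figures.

CL = k × Vd = 0.0159 × 365 = 5.804 L/h

5.80 L/h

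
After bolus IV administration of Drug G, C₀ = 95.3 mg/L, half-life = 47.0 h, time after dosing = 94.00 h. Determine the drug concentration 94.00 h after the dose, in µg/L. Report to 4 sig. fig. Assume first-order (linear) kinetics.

k = ln2 / t½ = 0.693147 / 47.0 = 0.01475 h⁻¹
t / t½ = 94.00 / 47.0 = 2 half-lives
C = C₀ × (1/2)^2 = 95.30 × 0.2500 = 23.83 mg/L
Convert: 23.83 mg/L × 1000 = 23830 µg/L

23830 µg/L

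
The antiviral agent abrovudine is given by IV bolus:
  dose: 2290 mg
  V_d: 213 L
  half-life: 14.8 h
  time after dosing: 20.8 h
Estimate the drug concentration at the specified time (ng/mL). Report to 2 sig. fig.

C₀ = Dose / Vd = 2290 / 213 = 10.75 mg/L
k = ln2 / t½ = 0.693147 / 14.8 = 0.04683 h⁻¹
C = C₀ · e^(−k·t) = 10.75 × e^(−0.04683 × 20.8)
  = 10.75 × 0.3775 = 4.058 mg/L
Convert: 4.058 mg/L × 1000 = 4058 ng/mL

4100 ng/mL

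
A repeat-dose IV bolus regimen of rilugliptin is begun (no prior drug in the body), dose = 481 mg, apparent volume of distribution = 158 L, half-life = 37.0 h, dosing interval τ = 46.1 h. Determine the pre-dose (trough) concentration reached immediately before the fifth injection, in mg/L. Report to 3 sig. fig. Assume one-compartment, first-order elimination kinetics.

2.15 mg/L

C₀ per dose = Dose / Vd = 481 / 158 = 3.044 mg/L
k = ln2 / t½ = 0.693147 / 37.0 = 0.01873 h⁻¹
Fraction remaining after one interval: r = e^(−kτ) = e^(−0.01873 × 46.1) = 0.4217
Before dose 5, 4 doses have been given (aged 1τ, 2τ, 3τ, 4τ).
C_trough = C₀ × (r + r² + … + r^4) = C₀ × r(1−r^4)/(1−r)
        = 3.044 × 0.4217 × (1 − 0.03162) / (1 − 0.4217) = 2.150 mg/L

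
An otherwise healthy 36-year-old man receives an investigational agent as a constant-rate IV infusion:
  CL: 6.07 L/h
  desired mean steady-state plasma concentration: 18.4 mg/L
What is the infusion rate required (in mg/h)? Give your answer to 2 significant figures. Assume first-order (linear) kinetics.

At steady state, infusion rate R₀ = Css × CL = 18.4 × 6.070 = 111.7 mg/h

110 mg/h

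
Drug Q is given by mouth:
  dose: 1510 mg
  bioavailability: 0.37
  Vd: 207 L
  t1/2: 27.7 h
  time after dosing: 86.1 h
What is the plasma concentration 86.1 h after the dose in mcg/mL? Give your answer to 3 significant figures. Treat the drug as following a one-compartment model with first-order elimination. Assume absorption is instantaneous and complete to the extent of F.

0.313 mcg/mL

Amount reaching circulation = F × Dose = 0.37 × 1510 = 558.7 mg
C₀ = F·Dose / Vd = 558.7 / 207 = 2.699 mg/L
k = ln2 / t½ = 0.693147 / 27.7 = 0.02502 h⁻¹
C = C₀ · e^(−k·t) = 2.699 × e^(−0.02502 × 86.1)
  = 2.699 × 0.1160 = 0.3131 mg/L
(0.3131 mg/L = 0.3131 mcg/mL)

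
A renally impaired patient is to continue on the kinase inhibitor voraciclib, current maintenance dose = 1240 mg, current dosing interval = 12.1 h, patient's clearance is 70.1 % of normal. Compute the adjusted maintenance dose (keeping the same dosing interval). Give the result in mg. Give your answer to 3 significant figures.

To keep the same average steady-state level, dosing rate must scale with clearance.
CL ratio = 70.1 / 100 = 0.7010
New dose (same interval) = 1240 × 0.7010 = 869.2 mg

869 mg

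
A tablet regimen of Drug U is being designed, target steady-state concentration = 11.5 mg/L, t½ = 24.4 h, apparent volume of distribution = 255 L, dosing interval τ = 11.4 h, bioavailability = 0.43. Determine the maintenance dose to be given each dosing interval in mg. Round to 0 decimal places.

k = ln2 / t½ = 0.693147 / 24.4 = 0.02841 h⁻¹
CL = k × Vd = 0.02841 × 255 = 7.245 L/h
At steady state, F × (Dose/τ) = Css × CL.
Dose = Css × CL × τ / F = 11.5 × 7.245 × 11.4 / 0.43 = 2209 mg

2209 mg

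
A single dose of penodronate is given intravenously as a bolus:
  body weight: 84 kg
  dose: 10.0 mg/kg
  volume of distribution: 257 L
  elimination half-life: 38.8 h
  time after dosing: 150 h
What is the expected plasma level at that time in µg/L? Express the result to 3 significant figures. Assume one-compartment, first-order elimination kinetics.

224 µg/L

Total dose = 10.0 × 84 = 840.0 mg
C₀ = Dose / Vd = 840.0 / 257 = 3.268 mg/L
k = ln2 / t½ = 0.693147 / 38.8 = 0.01786 h⁻¹
C = C₀ · e^(−k·t) = 3.268 × e^(−0.01786 × 150)
  = 3.268 × 0.06863 = 0.2243 mg/L
Convert: 0.2243 mg/L × 1000 = 224.3 µg/L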